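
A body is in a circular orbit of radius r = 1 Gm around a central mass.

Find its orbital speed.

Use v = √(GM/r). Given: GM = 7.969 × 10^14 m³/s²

Convert to SI: r = 1 Gm = 1e+09 m.
For a circular orbit, gravity supplies the centripetal force, so v = √(GM / r).
v = √(7.969e+14 / 1e+09) m/s ≈ 892.7 m/s = 892.7 m/s.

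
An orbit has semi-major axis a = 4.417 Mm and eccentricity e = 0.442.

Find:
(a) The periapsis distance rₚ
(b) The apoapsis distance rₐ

Convert to SI: a = 4.417 Mm = 4.417e+06 m.
(a) rₚ = a(1 − e) = 4.417e+06 · (1 − 0.442) = 4.417e+06 · 0.558 ≈ 2.465e+06 m = 2.465 Mm.
(b) rₐ = a(1 + e) = 4.417e+06 · (1 + 0.442) = 4.417e+06 · 1.442 ≈ 6.369e+06 m = 6.369 Mm.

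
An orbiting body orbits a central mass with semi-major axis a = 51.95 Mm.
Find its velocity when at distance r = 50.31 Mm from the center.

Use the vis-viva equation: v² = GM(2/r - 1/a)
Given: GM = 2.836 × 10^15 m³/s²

Convert to SI: a = 51.95 Mm = 5.195e+07 m; r = 50.31 Mm = 5.031e+07 m.
Vis-viva: v = √(GM · (2/r − 1/a)).
2/r − 1/a = 2/5.031e+07 − 1/5.195e+07 = 2.05042e-08 m⁻¹.
v = √(2.836e+15 · 2.05042e-08) m/s ≈ 7626 m/s = 7.626 km/s.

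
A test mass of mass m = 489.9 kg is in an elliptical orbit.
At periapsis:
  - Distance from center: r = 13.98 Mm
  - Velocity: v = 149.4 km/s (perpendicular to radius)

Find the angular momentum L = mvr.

Convert to SI: r = 13.98 Mm = 1.398e+07 m; v = 149.4 km/s = 149400 m/s.
Since v is perpendicular to r, L = m · v · r.
L = 489.9 · 149400 · 1.398e+07 kg·m²/s ≈ 1.023e+15 kg·m²/s.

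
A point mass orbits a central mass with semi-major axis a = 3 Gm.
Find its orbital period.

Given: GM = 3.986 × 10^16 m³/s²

Convert to SI: a = 3 Gm = 3e+09 m.
Kepler's third law: T = 2π √(a³ / GM).
Substituting a = 3e+09 m and GM = 3.986e+16 m³/s²:
T = 2π √((3e+09)³ / 3.986e+16) s
T ≈ 5.171e+06 s = 59.85 days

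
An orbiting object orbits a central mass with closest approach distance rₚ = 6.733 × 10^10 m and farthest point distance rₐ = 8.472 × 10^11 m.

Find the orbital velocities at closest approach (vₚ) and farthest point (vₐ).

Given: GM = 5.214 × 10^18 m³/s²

Use the vis-viva equation v² = GM(2/r − 1/a) with a = (rₚ + rₐ)/2 = (6.733e+10 + 8.472e+11)/2 = 4.57265e+11 m.
vₚ = √(GM · (2/rₚ − 1/a)) = √(5.214e+18 · (2/6.733e+10 − 1/4.57265e+11)) m/s ≈ 1.198e+04 m/s = 11.98 km/s.
vₐ = √(GM · (2/rₐ − 1/a)) = √(5.214e+18 · (2/8.472e+11 − 1/4.57265e+11)) m/s ≈ 951.9 m/s = 951.9 m/s.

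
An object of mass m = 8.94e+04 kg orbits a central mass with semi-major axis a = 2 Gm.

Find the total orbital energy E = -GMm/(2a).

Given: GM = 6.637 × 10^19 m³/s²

Convert to SI: a = 2 Gm = 2e+09 m.
E = −GMm / (2a).
E = −6.637e+19 · 8.94e+04 / (2 · 2e+09) J ≈ -1.483e+15 J = -1.483 PJ.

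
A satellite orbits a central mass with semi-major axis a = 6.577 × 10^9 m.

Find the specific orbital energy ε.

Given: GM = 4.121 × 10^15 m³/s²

ε = −GM / (2a).
ε = −4.121e+15 / (2 · 6.577e+09) J/kg ≈ -3.133e+05 J/kg = -313.3 kJ/kg.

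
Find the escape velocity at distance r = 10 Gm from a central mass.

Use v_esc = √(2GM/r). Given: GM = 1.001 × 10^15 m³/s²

Convert to SI: r = 10 Gm = 1e+10 m.
Escape velocity comes from setting total energy to zero: ½v² − GM/r = 0 ⇒ v_esc = √(2GM / r).
v_esc = √(2 · 1.001e+15 / 1e+10) m/s ≈ 447.4 m/s = 447.4 m/s.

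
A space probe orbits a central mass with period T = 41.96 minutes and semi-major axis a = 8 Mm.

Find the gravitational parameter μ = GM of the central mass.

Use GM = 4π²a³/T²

Convert to SI: T = 41.96 minutes = 2517.6 s; a = 8 Mm = 8e+06 m.
GM = 4π² · a³ / T².
GM = 4π² · (8e+06)³ / (2517.6)² m³/s² ≈ 3.189e+15 m³/s² = 3.189 × 10^15 m³/s².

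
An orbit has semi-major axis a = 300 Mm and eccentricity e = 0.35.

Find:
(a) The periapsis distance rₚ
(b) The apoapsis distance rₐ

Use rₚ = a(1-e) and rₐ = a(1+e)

Convert to SI: a = 300 Mm = 3e+08 m.
(a) rₚ = a(1 − e) = 3e+08 · (1 − 0.35) = 3e+08 · 0.65 ≈ 1.95e+08 m = 195 Mm.
(b) rₐ = a(1 + e) = 3e+08 · (1 + 0.35) = 3e+08 · 1.35 ≈ 4.05e+08 m = 405 Mm.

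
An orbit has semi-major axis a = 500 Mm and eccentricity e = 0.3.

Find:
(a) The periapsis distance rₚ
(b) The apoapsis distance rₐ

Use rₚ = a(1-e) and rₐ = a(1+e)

Convert to SI: a = 500 Mm = 5e+08 m.
(a) rₚ = a(1 − e) = 5e+08 · (1 − 0.3) = 5e+08 · 0.7 ≈ 3.5e+08 m = 350 Mm.
(b) rₐ = a(1 + e) = 5e+08 · (1 + 0.3) = 5e+08 · 1.3 ≈ 6.5e+08 m = 650 Mm.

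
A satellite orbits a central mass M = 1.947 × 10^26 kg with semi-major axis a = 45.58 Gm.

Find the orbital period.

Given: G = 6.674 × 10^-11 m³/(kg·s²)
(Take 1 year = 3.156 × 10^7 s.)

Convert to SI: a = 45.58 Gm = 4.558e+10 m.
GM = G · M = 6.674e-11 · 1.947e+26 = 1.29943e+16 m³/s².
Kepler's third law: T = 2π √(a³ / GM).
Substituting a = 4.558e+10 m and GM = 1.29943e+16 m³/s²:
T = 2π √((4.558e+10)³ / 1.29943e+16) s
T ≈ 5.364e+08 s = 17 years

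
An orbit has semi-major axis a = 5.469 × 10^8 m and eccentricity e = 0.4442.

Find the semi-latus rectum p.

p = a (1 − e²).
p = 5.469e+08 · (1 − (0.4442)²) = 5.469e+08 · 0.802686 ≈ 4.39e+08 m = 4.39 × 10^8 m.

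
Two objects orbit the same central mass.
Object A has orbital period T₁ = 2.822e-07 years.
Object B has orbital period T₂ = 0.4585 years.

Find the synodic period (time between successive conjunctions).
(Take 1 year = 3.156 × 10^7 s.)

Convert to SI: T₁ = 2.822e-07 years = 8.90623 s; T₂ = 0.4585 years = 1.44703e+07 s.
T_syn = |T₁ · T₂ / (T₁ − T₂)|.
T_syn = |8.90623 · 1.44703e+07 / (8.90623 − 1.44703e+07)| s ≈ 8.906 s = 2.822e-07 years.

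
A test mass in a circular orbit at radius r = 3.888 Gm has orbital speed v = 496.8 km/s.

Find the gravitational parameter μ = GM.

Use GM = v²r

Convert to SI: r = 3.888 Gm = 3.888e+09 m; v = 496.8 km/s = 496800 m/s.
For a circular orbit v² = GM/r, so GM = v² · r.
GM = (496800)² · 3.888e+09 m³/s² ≈ 9.596e+20 m³/s² = 9.596 × 10^20 m³/s².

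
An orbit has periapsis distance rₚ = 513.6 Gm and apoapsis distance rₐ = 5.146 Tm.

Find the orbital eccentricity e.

Convert to SI: rₚ = 513.6 Gm = 5.136e+11 m; rₐ = 5.146 Tm = 5.146e+12 m.
e = (rₐ − rₚ) / (rₐ + rₚ).
e = (5.146e+12 − 5.136e+11) / (5.146e+12 + 5.136e+11) = 4.6324e+12 / 5.6596e+12 ≈ 0.8185.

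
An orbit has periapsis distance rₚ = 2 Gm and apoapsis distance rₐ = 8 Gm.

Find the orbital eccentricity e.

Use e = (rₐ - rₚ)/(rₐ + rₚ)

Convert to SI: rₚ = 2 Gm = 2e+09 m; rₐ = 8 Gm = 8e+09 m.
e = (rₐ − rₚ) / (rₐ + rₚ).
e = (8e+09 − 2e+09) / (8e+09 + 2e+09) = 6e+09 / 1e+10 ≈ 0.6.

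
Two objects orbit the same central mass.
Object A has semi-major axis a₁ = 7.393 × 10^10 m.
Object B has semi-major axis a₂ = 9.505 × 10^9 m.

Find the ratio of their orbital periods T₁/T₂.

From Kepler's third law, (T₁/T₂)² = (a₁/a₂)³, so T₁/T₂ = (a₁/a₂)^(3/2).
a₁/a₂ = 7.393e+10 / 9.505e+09 = 7.77801.
T₁/T₂ = (7.77801)^(3/2) ≈ 21.69.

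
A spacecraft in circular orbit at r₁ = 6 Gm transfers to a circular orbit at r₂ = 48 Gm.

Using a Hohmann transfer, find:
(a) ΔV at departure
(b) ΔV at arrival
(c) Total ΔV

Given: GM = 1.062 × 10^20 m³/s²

Convert to SI: r₁ = 6 Gm = 6e+09 m; r₂ = 48 Gm = 4.8e+10 m.
Transfer semi-major axis: a_t = (r₁ + r₂)/2 = (6e+09 + 4.8e+10)/2 = 2.7e+10 m.
Circular speeds: v₁ = √(GM/r₁) = 133041 m/s, v₂ = √(GM/r₂) = 47037.2 m/s.
Transfer speeds (vis-viva v² = GM(2/r − 1/a_t)): v₁ᵗ = 177388 m/s, v₂ᵗ = 22173.6 m/s.
(a) ΔV₁ = |v₁ᵗ − v₁| ≈ 4.435e+04 m/s = 44.35 km/s.
(b) ΔV₂ = |v₂ − v₂ᵗ| ≈ 2.486e+04 m/s = 24.86 km/s.
(c) ΔV_total = ΔV₁ + ΔV₂ ≈ 6.921e+04 m/s = 69.21 km/s.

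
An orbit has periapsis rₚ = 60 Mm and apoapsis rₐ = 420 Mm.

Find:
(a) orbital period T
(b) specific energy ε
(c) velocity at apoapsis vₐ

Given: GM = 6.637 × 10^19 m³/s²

Convert to SI: rₚ = 60 Mm = 6e+07 m; rₐ = 420 Mm = 4.2e+08 m.
(a) With a = (rₚ + rₐ)/2 = 2.4e+08 m, T = 2π √(a³/GM) = 2π √((2.4e+08)³/6.637e+19) s ≈ 2868 s
(b) With a = (rₚ + rₐ)/2 = 2.4e+08 m, ε = −GM/(2a) = −6.637e+19/(2 · 2.4e+08) J/kg ≈ -1.383e+11 J/kg
(c) With a = (rₚ + rₐ)/2 = 2.4e+08 m, vₐ = √(GM (2/rₐ − 1/a)) = √(6.637e+19 · (2/4.2e+08 − 1/2.4e+08)) m/s ≈ 1.988e+05 m/s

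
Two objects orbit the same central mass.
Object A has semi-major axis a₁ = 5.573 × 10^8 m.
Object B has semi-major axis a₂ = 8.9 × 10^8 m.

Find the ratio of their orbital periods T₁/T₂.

From Kepler's third law, (T₁/T₂)² = (a₁/a₂)³, so T₁/T₂ = (a₁/a₂)^(3/2).
a₁/a₂ = 5.573e+08 / 8.9e+08 = 0.62618.
T₁/T₂ = (0.62618)^(3/2) ≈ 0.4955.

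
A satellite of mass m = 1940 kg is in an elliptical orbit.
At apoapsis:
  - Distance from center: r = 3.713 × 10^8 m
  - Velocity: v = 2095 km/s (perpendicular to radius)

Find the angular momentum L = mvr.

Convert to SI: v = 2095 km/s = 2.095e+06 m/s.
Since v is perpendicular to r, L = m · v · r.
L = 1940 · 2.095e+06 · 3.713e+08 kg·m²/s ≈ 1.509e+18 kg·m²/s.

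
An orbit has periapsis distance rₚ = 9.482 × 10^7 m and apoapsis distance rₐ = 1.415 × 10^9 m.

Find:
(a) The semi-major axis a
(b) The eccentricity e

(a) a = (rₚ + rₐ) / 2 = (9.482e+07 + 1.415e+09) / 2 ≈ 7.549e+08 m = 7.549 × 10^8 m.
(b) e = (rₐ − rₚ) / (rₐ + rₚ) = (1.415e+09 − 9.482e+07) / (1.415e+09 + 9.482e+07) ≈ 0.8744.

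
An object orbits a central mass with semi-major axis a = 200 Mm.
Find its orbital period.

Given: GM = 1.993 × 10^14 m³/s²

Convert to SI: a = 200 Mm = 2e+08 m.
Kepler's third law: T = 2π √(a³ / GM).
Substituting a = 2e+08 m and GM = 1.993e+14 m³/s²:
T = 2π √((2e+08)³ / 1.993e+14) s
T ≈ 1.259e+06 s = 14.57 days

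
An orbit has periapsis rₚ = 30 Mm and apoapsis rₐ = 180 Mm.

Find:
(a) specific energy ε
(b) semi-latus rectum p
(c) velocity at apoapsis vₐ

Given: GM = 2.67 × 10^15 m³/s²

Convert to SI: rₚ = 30 Mm = 3e+07 m; rₐ = 180 Mm = 1.8e+08 m.
(a) With a = (rₚ + rₐ)/2 = 1.05e+08 m, ε = −GM/(2a) = −2.67e+15/(2 · 1.05e+08) J/kg ≈ -1.271e+07 J/kg
(b) From a = (rₚ + rₐ)/2 = 1.05e+08 m and e = (rₐ − rₚ)/(rₐ + rₚ) = 0.714286, p = a(1 − e²) = 1.05e+08 · (1 − (0.714286)²) ≈ 5.143e+07 m
(c) With a = (rₚ + rₐ)/2 = 1.05e+08 m, vₐ = √(GM (2/rₐ − 1/a)) = √(2.67e+15 · (2/1.8e+08 − 1/1.05e+08)) m/s ≈ 2059 m/s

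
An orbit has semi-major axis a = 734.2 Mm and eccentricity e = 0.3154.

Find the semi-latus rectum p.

Convert to SI: a = 734.2 Mm = 7.342e+08 m.
p = a (1 − e²).
p = 7.342e+08 · (1 − (0.3154)²) = 7.342e+08 · 0.900523 ≈ 6.612e+08 m = 661.2 Mm.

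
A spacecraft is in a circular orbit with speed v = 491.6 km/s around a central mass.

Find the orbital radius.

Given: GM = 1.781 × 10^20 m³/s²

Convert to SI: v = 491.6 km/s = 491600 m/s.
For a circular orbit, v² = GM / r, so r = GM / v².
r = 1.781e+20 / (491600)² m ≈ 7.37e+08 m = 737 Mm.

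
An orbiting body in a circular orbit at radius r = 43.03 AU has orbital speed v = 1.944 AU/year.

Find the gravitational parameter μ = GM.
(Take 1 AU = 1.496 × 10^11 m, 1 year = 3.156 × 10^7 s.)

Convert to SI: r = 43.03 AU = 6.43729e+12 m; v = 1.944 AU/year = 9214.9 m/s.
For a circular orbit v² = GM/r, so GM = v² · r.
GM = (9214.9)² · 6.43729e+12 m³/s² ≈ 5.466e+20 m³/s² = 5.466 × 10^20 m³/s².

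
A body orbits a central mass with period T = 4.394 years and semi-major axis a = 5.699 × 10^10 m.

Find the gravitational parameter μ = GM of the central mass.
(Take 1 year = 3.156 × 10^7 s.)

Convert to SI: T = 4.394 years = 1.38675e+08 s.
GM = 4π² · a³ / T².
GM = 4π² · (5.699e+10)³ / (1.38675e+08)² m³/s² ≈ 3.8e+17 m³/s² = 3.8 × 10^17 m³/s².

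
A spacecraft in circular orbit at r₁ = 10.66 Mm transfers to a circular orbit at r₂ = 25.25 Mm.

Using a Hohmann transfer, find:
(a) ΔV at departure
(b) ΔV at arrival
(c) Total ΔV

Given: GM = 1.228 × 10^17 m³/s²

Convert to SI: r₁ = 10.66 Mm = 1.066e+07 m; r₂ = 25.25 Mm = 2.525e+07 m.
Transfer semi-major axis: a_t = (r₁ + r₂)/2 = (1.066e+07 + 2.525e+07)/2 = 1.7955e+07 m.
Circular speeds: v₁ = √(GM/r₁) = 107330 m/s, v₂ = √(GM/r₂) = 69737.8 m/s.
Transfer speeds (vis-viva v² = GM(2/r − 1/a_t)): v₁ᵗ = 127280 m/s, v₂ᵗ = 53734.6 m/s.
(a) ΔV₁ = |v₁ᵗ − v₁| ≈ 1.995e+04 m/s = 19.95 km/s.
(b) ΔV₂ = |v₂ − v₂ᵗ| ≈ 1.6e+04 m/s = 16 km/s.
(c) ΔV_total = ΔV₁ + ΔV₂ ≈ 3.595e+04 m/s = 35.95 km/s.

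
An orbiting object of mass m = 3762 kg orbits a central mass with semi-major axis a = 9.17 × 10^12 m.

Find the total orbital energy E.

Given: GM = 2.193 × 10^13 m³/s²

E = −GMm / (2a).
E = −2.193e+13 · 3762 / (2 · 9.17e+12) J ≈ -4498 J = -4.498 kJ.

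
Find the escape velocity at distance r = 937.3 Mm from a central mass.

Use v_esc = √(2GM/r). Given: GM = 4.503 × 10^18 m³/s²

Convert to SI: r = 937.3 Mm = 9.373e+08 m.
Escape velocity comes from setting total energy to zero: ½v² − GM/r = 0 ⇒ v_esc = √(2GM / r).
v_esc = √(2 · 4.503e+18 / 9.373e+08) m/s ≈ 9.802e+04 m/s = 98.02 km/s.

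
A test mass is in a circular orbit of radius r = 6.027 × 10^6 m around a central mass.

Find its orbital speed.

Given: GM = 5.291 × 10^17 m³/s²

For a circular orbit, gravity supplies the centripetal force, so v = √(GM / r).
v = √(5.291e+17 / 6.027e+06) m/s ≈ 2.963e+05 m/s = 296.3 km/s.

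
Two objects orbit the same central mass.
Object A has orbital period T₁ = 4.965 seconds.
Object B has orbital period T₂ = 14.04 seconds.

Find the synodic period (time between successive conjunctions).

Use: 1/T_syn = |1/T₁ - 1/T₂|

T_syn = |T₁ · T₂ / (T₁ − T₂)|.
T_syn = |4.965 · 14.04 / (4.965 − 14.04)| s ≈ 7.681 s = 7.681 seconds.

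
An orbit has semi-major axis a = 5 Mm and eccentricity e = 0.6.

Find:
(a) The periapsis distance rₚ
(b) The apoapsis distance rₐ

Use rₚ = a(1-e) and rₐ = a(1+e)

Convert to SI: a = 5 Mm = 5e+06 m.
(a) rₚ = a(1 − e) = 5e+06 · (1 − 0.6) = 5e+06 · 0.4 ≈ 2e+06 m = 2 Mm.
(b) rₐ = a(1 + e) = 5e+06 · (1 + 0.6) = 5e+06 · 1.6 ≈ 8e+06 m = 8 Mm.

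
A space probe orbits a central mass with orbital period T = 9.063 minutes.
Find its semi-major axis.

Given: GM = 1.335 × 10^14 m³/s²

Convert to SI: T = 9.063 minutes = 543.78 s.
Invert Kepler's third law: a = (GM · T² / (4π²))^(1/3).
Substituting T = 543.78 s and GM = 1.335e+14 m³/s²:
a = (1.335e+14 · (543.78)² / (4π²))^(1/3) m
a ≈ 1e+06 m = 1000 km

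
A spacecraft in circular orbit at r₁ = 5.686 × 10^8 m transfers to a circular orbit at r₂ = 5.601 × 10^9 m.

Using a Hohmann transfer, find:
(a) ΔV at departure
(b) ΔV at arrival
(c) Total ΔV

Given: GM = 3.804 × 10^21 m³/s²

Transfer semi-major axis: a_t = (r₁ + r₂)/2 = (5.686e+08 + 5.601e+09)/2 = 3.0848e+09 m.
Circular speeds: v₁ = √(GM/r₁) = 2.58653e+06 m/s, v₂ = √(GM/r₂) = 824114 m/s.
Transfer speeds (vis-viva v² = GM(2/r − 1/a_t)): v₁ᵗ = 3.48527e+06 m/s, v₂ᵗ = 353816 m/s.
(a) ΔV₁ = |v₁ᵗ − v₁| ≈ 8.987e+05 m/s = 898.7 km/s.
(b) ΔV₂ = |v₂ − v₂ᵗ| ≈ 4.703e+05 m/s = 470.3 km/s.
(c) ΔV_total = ΔV₁ + ΔV₂ ≈ 1.369e+06 m/s = 1369 km/s.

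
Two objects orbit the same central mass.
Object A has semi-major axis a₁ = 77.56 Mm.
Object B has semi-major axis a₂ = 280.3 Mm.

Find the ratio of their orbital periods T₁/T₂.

Convert to SI: a₁ = 77.56 Mm = 7.756e+07 m; a₂ = 280.3 Mm = 2.803e+08 m.
From Kepler's third law, (T₁/T₂)² = (a₁/a₂)³, so T₁/T₂ = (a₁/a₂)^(3/2).
a₁/a₂ = 7.756e+07 / 2.803e+08 = 0.276704.
T₁/T₂ = (0.276704)^(3/2) ≈ 0.1456.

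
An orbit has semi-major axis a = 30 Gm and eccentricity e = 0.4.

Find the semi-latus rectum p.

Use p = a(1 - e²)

Convert to SI: a = 30 Gm = 3e+10 m.
p = a (1 − e²).
p = 3e+10 · (1 − (0.4)²) = 3e+10 · 0.84 ≈ 2.52e+10 m = 25.2 Gm.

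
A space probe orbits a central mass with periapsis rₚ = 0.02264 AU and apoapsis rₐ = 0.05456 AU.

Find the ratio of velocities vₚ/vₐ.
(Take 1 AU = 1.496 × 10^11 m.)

Convert to SI: rₚ = 0.02264 AU = 3.38694e+09 m; rₐ = 0.05456 AU = 8.16218e+09 m.
Conservation of angular momentum gives rₚvₚ = rₐvₐ, so vₚ/vₐ = rₐ/rₚ.
vₚ/vₐ = 8.16218e+09 / 3.38694e+09 ≈ 2.41.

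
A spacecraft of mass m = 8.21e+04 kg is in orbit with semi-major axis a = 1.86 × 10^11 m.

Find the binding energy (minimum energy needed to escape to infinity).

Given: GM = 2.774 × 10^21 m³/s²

Total orbital energy is E = −GMm/(2a); binding energy is E_bind = −E = GMm/(2a).
E_bind = 2.774e+21 · 8.21e+04 / (2 · 1.86e+11) J ≈ 6.122e+14 J = 612.2 TJ.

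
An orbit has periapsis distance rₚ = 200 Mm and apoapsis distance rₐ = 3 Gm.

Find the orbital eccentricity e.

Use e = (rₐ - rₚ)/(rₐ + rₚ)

Convert to SI: rₚ = 200 Mm = 2e+08 m; rₐ = 3 Gm = 3e+09 m.
e = (rₐ − rₚ) / (rₐ + rₚ).
e = (3e+09 − 2e+08) / (3e+09 + 2e+08) = 2.8e+09 / 3.2e+09 ≈ 0.875.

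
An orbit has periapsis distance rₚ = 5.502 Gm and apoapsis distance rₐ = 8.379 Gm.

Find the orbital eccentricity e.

Convert to SI: rₚ = 5.502 Gm = 5.502e+09 m; rₐ = 8.379 Gm = 8.379e+09 m.
e = (rₐ − rₚ) / (rₐ + rₚ).
e = (8.379e+09 − 5.502e+09) / (8.379e+09 + 5.502e+09) = 2.877e+09 / 1.3881e+10 ≈ 0.2073.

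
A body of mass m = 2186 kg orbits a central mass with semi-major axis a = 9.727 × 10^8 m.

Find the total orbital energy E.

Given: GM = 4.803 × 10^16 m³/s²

E = −GMm / (2a).
E = −4.803e+16 · 2186 / (2 · 9.727e+08) J ≈ -5.397e+10 J = -53.97 GJ.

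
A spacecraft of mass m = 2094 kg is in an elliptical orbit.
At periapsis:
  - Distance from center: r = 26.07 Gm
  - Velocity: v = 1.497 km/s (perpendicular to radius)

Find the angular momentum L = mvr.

Convert to SI: r = 26.07 Gm = 2.607e+10 m; v = 1.497 km/s = 1497 m/s.
Since v is perpendicular to r, L = m · v · r.
L = 2094 · 1497 · 2.607e+10 kg·m²/s ≈ 8.172e+16 kg·m²/s.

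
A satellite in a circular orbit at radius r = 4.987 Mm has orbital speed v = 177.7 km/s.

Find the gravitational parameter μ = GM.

Convert to SI: r = 4.987 Mm = 4.987e+06 m; v = 177.7 km/s = 177700 m/s.
For a circular orbit v² = GM/r, so GM = v² · r.
GM = (177700)² · 4.987e+06 m³/s² ≈ 1.575e+17 m³/s² = 1.575 × 10^17 m³/s².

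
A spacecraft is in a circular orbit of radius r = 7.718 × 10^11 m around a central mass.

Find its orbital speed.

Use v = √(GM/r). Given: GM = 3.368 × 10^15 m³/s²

For a circular orbit, gravity supplies the centripetal force, so v = √(GM / r).
v = √(3.368e+15 / 7.718e+11) m/s ≈ 66.06 m/s = 66.06 m/s.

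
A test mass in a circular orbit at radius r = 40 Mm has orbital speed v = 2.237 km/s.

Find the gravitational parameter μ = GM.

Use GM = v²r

Convert to SI: r = 40 Mm = 4e+07 m; v = 2.237 km/s = 2237 m/s.
For a circular orbit v² = GM/r, so GM = v² · r.
GM = (2237)² · 4e+07 m³/s² ≈ 2.002e+14 m³/s² = 2.002 × 10^14 m³/s².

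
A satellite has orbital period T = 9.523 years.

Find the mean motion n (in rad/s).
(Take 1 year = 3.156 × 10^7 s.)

Convert to SI: T = 9.523 years = 3.00546e+08 s.
n = 2π / T.
n = 2π / 3.00546e+08 s ≈ 2.091e-08 rad/s.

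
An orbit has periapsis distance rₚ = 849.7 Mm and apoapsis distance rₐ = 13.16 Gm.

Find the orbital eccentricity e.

Convert to SI: rₚ = 849.7 Mm = 8.497e+08 m; rₐ = 13.16 Gm = 1.316e+10 m.
e = (rₐ − rₚ) / (rₐ + rₚ).
e = (1.316e+10 − 8.497e+08) / (1.316e+10 + 8.497e+08) = 1.23103e+10 / 1.40097e+10 ≈ 0.8787.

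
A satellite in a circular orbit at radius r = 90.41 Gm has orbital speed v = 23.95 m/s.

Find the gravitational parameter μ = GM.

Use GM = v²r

Convert to SI: r = 90.41 Gm = 9.041e+10 m.
For a circular orbit v² = GM/r, so GM = v² · r.
GM = (23.95)² · 9.041e+10 m³/s² ≈ 5.186e+13 m³/s² = 5.186 × 10^13 m³/s².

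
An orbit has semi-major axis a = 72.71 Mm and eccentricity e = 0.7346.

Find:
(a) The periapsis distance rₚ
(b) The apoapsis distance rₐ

Convert to SI: a = 72.71 Mm = 7.271e+07 m.
(a) rₚ = a(1 − e) = 7.271e+07 · (1 − 0.7346) = 7.271e+07 · 0.2654 ≈ 1.93e+07 m = 19.3 Mm.
(b) rₐ = a(1 + e) = 7.271e+07 · (1 + 0.7346) = 7.271e+07 · 1.7346 ≈ 1.261e+08 m = 126.1 Mm.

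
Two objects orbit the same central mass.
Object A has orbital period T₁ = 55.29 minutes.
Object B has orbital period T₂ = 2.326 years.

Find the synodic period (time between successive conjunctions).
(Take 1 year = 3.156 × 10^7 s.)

Convert to SI: T₁ = 55.29 minutes = 3317.4 s; T₂ = 2.326 years = 7.34086e+07 s.
T_syn = |T₁ · T₂ / (T₁ − T₂)|.
T_syn = |3317.4 · 7.34086e+07 / (3317.4 − 7.34086e+07)| s ≈ 3318 s = 55.29 minutes.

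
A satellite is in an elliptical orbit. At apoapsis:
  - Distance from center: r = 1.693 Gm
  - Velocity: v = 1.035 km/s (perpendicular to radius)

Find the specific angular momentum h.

Convert to SI: r = 1.693 Gm = 1.693e+09 m; v = 1.035 km/s = 1035 m/s.
With v perpendicular to r, h = r · v.
h = 1.693e+09 · 1035 m²/s ≈ 1.752e+12 m²/s.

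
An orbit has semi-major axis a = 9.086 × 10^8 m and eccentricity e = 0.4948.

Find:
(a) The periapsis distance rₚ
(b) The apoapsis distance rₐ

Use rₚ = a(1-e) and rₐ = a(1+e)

(a) rₚ = a(1 − e) = 9.086e+08 · (1 − 0.4948) = 9.086e+08 · 0.5052 ≈ 4.59e+08 m = 4.59 × 10^8 m.
(b) rₐ = a(1 + e) = 9.086e+08 · (1 + 0.4948) = 9.086e+08 · 1.4948 ≈ 1.358e+09 m = 1.358 × 10^9 m.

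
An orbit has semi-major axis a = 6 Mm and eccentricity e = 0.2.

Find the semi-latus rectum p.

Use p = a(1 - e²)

Convert to SI: a = 6 Mm = 6e+06 m.
p = a (1 − e²).
p = 6e+06 · (1 − (0.2)²) = 6e+06 · 0.96 ≈ 5.76e+06 m = 5.76 Mm.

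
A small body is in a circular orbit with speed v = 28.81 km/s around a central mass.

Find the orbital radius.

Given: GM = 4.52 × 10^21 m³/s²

Convert to SI: v = 28.81 km/s = 28810 m/s.
For a circular orbit, v² = GM / r, so r = GM / v².
r = 4.52e+21 / (28810)² m ≈ 5.446e+12 m = 5.446 Tm.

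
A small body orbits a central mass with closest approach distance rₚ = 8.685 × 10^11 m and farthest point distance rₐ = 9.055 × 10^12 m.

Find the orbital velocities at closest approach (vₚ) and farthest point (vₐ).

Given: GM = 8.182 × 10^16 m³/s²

Use the vis-viva equation v² = GM(2/r − 1/a) with a = (rₚ + rₐ)/2 = (8.685e+11 + 9.055e+12)/2 = 4.96175e+12 m.
vₚ = √(GM · (2/rₚ − 1/a)) = √(8.182e+16 · (2/8.685e+11 − 1/4.96175e+12)) m/s ≈ 414.6 m/s = 414.6 m/s.
vₐ = √(GM · (2/rₐ − 1/a)) = √(8.182e+16 · (2/9.055e+12 − 1/4.96175e+12)) m/s ≈ 39.77 m/s = 39.77 m/s.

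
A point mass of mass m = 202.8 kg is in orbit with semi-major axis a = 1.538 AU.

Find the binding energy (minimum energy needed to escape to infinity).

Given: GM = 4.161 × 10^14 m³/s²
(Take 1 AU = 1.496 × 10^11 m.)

Convert to SI: a = 1.538 AU = 2.30085e+11 m.
Total orbital energy is E = −GMm/(2a); binding energy is E_bind = −E = GMm/(2a).
E_bind = 4.161e+14 · 202.8 / (2 · 2.30085e+11) J ≈ 1.834e+05 J = 183.4 kJ.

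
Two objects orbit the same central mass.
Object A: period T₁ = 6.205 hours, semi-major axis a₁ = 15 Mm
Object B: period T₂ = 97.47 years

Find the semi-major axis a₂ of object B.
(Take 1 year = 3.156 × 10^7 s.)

Convert to SI: T₁ = 6.205 hours = 22338 s; a₁ = 15 Mm = 1.5e+07 m; T₂ = 97.47 years = 3.07615e+09 s.
Kepler's third law: (T₁/T₂)² = (a₁/a₂)³ ⇒ a₂ = a₁ · (T₂/T₁)^(2/3).
T₂/T₁ = 3.07615e+09 / 22338 = 137709.
a₂ = 1.5e+07 · (137709)^(2/3) m ≈ 4e+10 m = 40 Gm.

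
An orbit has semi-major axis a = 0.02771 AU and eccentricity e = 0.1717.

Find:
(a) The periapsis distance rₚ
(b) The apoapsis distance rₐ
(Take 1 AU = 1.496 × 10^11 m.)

Convert to SI: a = 0.02771 AU = 4.14542e+09 m.
(a) rₚ = a(1 − e) = 4.14542e+09 · (1 − 0.1717) = 4.14542e+09 · 0.8283 ≈ 3.434e+09 m = 0.02295 AU.
(b) rₐ = a(1 + e) = 4.14542e+09 · (1 + 0.1717) = 4.14542e+09 · 1.1717 ≈ 4.857e+09 m = 0.03247 AU.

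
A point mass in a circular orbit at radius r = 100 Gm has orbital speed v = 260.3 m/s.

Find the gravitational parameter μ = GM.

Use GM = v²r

Convert to SI: r = 100 Gm = 1e+11 m.
For a circular orbit v² = GM/r, so GM = v² · r.
GM = (260.3)² · 1e+11 m³/s² ≈ 6.776e+15 m³/s² = 6.776 × 10^15 m³/s².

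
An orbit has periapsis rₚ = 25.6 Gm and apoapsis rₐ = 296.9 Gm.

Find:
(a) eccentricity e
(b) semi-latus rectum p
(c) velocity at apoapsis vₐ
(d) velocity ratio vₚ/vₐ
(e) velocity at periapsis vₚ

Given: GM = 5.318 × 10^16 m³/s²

Convert to SI: rₚ = 25.6 Gm = 2.56e+10 m; rₐ = 296.9 Gm = 2.969e+11 m.
(a) e = (rₐ − rₚ)/(rₐ + rₚ) = (2.969e+11 − 2.56e+10)/(2.969e+11 + 2.56e+10) ≈ 0.8412
(b) From a = (rₚ + rₐ)/2 = 1.6125e+11 m and e = (rₐ − rₚ)/(rₐ + rₚ) = 0.84124, p = a(1 − e²) = 1.6125e+11 · (1 − (0.84124)²) ≈ 4.714e+10 m
(c) With a = (rₚ + rₐ)/2 = 1.6125e+11 m, vₐ = √(GM (2/rₐ − 1/a)) = √(5.318e+16 · (2/2.969e+11 − 1/1.6125e+11)) m/s ≈ 168.6 m/s
(d) Conservation of angular momentum (rₚvₚ = rₐvₐ) gives vₚ/vₐ = rₐ/rₚ = 2.969e+11/2.56e+10 ≈ 11.6
(e) With a = (rₚ + rₐ)/2 = 1.6125e+11 m, vₚ = √(GM (2/rₚ − 1/a)) = √(5.318e+16 · (2/2.56e+10 − 1/1.6125e+11)) m/s ≈ 1956 m/s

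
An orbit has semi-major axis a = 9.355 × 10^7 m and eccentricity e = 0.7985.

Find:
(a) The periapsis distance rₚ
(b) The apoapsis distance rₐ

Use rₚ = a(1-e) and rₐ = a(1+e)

(a) rₚ = a(1 − e) = 9.355e+07 · (1 − 0.7985) = 9.355e+07 · 0.2015 ≈ 1.885e+07 m = 1.885 × 10^7 m.
(b) rₐ = a(1 + e) = 9.355e+07 · (1 + 0.7985) = 9.355e+07 · 1.7985 ≈ 1.682e+08 m = 1.682 × 10^8 m.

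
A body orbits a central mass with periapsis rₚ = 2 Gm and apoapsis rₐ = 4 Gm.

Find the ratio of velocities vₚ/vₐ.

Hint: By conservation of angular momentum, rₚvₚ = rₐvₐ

Convert to SI: rₚ = 2 Gm = 2e+09 m; rₐ = 4 Gm = 4e+09 m.
Conservation of angular momentum gives rₚvₚ = rₐvₐ, so vₚ/vₐ = rₐ/rₚ.
vₚ/vₐ = 4e+09 / 2e+09 ≈ 2.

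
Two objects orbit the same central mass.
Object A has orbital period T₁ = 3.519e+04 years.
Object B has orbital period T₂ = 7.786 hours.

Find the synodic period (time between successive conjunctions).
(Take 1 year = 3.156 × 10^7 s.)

Convert to SI: T₁ = 3.519e+04 years = 1.1106e+12 s; T₂ = 7.786 hours = 28029.6 s.
T_syn = |T₁ · T₂ / (T₁ − T₂)|.
T_syn = |1.1106e+12 · 28029.6 / (1.1106e+12 − 28029.6)| s ≈ 2.803e+04 s = 7.786 hours.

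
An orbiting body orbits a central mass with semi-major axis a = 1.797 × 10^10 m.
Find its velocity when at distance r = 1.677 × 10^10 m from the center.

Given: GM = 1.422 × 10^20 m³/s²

Vis-viva: v = √(GM · (2/r − 1/a)).
2/r − 1/a = 2/1.677e+10 − 1/1.797e+10 = 6.36123e-11 m⁻¹.
v = √(1.422e+20 · 6.36123e-11) m/s ≈ 9.511e+04 m/s = 95.11 km/s.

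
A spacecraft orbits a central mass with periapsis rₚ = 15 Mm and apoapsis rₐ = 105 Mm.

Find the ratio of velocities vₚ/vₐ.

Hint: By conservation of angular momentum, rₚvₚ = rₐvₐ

Convert to SI: rₚ = 15 Mm = 1.5e+07 m; rₐ = 105 Mm = 1.05e+08 m.
Conservation of angular momentum gives rₚvₚ = rₐvₐ, so vₚ/vₐ = rₐ/rₚ.
vₚ/vₐ = 1.05e+08 / 1.5e+07 ≈ 7.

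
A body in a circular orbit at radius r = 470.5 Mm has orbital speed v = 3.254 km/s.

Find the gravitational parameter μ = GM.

Convert to SI: r = 470.5 Mm = 4.705e+08 m; v = 3.254 km/s = 3254 m/s.
For a circular orbit v² = GM/r, so GM = v² · r.
GM = (3254)² · 4.705e+08 m³/s² ≈ 4.982e+15 m³/s² = 4.982 × 10^15 m³/s².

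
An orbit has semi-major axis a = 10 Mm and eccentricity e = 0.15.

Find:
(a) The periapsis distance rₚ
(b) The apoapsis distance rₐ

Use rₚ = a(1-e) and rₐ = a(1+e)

Convert to SI: a = 10 Mm = 1e+07 m.
(a) rₚ = a(1 − e) = 1e+07 · (1 − 0.15) = 1e+07 · 0.85 ≈ 8.5e+06 m = 8.5 Mm.
(b) rₐ = a(1 + e) = 1e+07 · (1 + 0.15) = 1e+07 · 1.15 ≈ 1.15e+07 m = 11.5 Mm.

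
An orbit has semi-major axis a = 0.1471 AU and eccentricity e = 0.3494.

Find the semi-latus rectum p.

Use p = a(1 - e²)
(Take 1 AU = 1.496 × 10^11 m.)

Convert to SI: a = 0.1471 AU = 2.20062e+10 m.
p = a (1 − e²).
p = 2.20062e+10 · (1 − (0.3494)²) = 2.20062e+10 · 0.87792 ≈ 1.932e+10 m = 0.1291 AU.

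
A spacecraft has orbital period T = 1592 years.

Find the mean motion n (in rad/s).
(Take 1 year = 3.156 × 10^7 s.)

Convert to SI: T = 1592 years = 5.02435e+10 s.
n = 2π / T.
n = 2π / 5.02435e+10 s ≈ 1.251e-10 rad/s.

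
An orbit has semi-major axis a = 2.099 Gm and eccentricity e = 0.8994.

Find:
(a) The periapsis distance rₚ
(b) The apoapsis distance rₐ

Convert to SI: a = 2.099 Gm = 2.099e+09 m.
(a) rₚ = a(1 − e) = 2.099e+09 · (1 − 0.8994) = 2.099e+09 · 0.1006 ≈ 2.112e+08 m = 211.2 Mm.
(b) rₐ = a(1 + e) = 2.099e+09 · (1 + 0.8994) = 2.099e+09 · 1.8994 ≈ 3.987e+09 m = 3.987 Gm.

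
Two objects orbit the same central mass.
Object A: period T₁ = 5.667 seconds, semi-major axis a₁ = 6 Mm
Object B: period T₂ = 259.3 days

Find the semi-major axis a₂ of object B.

Convert to SI: a₁ = 6 Mm = 6e+06 m; T₂ = 259.3 days = 2.24035e+07 s.
Kepler's third law: (T₁/T₂)² = (a₁/a₂)³ ⇒ a₂ = a₁ · (T₂/T₁)^(2/3).
T₂/T₁ = 2.24035e+07 / 5.667 = 3.95333e+06.
a₂ = 6e+06 · (3.95333e+06)^(2/3) m ≈ 1.5e+11 m = 150 Gm.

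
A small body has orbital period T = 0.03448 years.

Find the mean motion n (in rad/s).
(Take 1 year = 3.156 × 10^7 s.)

Convert to SI: T = 0.03448 years = 1.08819e+06 s.
n = 2π / T.
n = 2π / 1.08819e+06 s ≈ 5.774e-06 rad/s.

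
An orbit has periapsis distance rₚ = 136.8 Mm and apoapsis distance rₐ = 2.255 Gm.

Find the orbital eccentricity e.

Convert to SI: rₚ = 136.8 Mm = 1.368e+08 m; rₐ = 2.255 Gm = 2.255e+09 m.
e = (rₐ − rₚ) / (rₐ + rₚ).
e = (2.255e+09 − 1.368e+08) / (2.255e+09 + 1.368e+08) = 2.1182e+09 / 2.3918e+09 ≈ 0.8856.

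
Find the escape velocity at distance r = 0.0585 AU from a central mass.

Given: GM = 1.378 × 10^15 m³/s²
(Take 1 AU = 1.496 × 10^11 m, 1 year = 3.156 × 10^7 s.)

Convert to SI: r = 0.0585 AU = 8.7516e+09 m.
Escape velocity comes from setting total energy to zero: ½v² − GM/r = 0 ⇒ v_esc = √(2GM / r).
v_esc = √(2 · 1.378e+15 / 8.7516e+09) m/s ≈ 561.2 m/s = 0.1184 AU/year.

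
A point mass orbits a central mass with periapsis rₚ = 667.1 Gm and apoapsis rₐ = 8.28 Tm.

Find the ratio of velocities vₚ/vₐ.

Convert to SI: rₚ = 667.1 Gm = 6.671e+11 m; rₐ = 8.28 Tm = 8.28e+12 m.
Conservation of angular momentum gives rₚvₚ = rₐvₐ, so vₚ/vₐ = rₐ/rₚ.
vₚ/vₐ = 8.28e+12 / 6.671e+11 ≈ 12.41.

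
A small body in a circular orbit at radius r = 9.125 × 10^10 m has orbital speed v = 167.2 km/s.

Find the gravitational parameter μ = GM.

Convert to SI: v = 167.2 km/s = 167200 m/s.
For a circular orbit v² = GM/r, so GM = v² · r.
GM = (167200)² · 9.125e+10 m³/s² ≈ 2.551e+21 m³/s² = 2.551 × 10^21 m³/s².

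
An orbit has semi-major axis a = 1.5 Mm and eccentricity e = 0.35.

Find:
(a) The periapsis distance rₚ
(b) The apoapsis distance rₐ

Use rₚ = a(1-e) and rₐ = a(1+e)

Convert to SI: a = 1.5 Mm = 1.5e+06 m.
(a) rₚ = a(1 − e) = 1.5e+06 · (1 − 0.35) = 1.5e+06 · 0.65 ≈ 9.75e+05 m = 975 km.
(b) rₐ = a(1 + e) = 1.5e+06 · (1 + 0.35) = 1.5e+06 · 1.35 ≈ 2.025e+06 m = 2.025 Mm.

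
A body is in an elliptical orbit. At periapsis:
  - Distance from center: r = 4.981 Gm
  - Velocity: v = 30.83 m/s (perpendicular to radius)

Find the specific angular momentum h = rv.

Convert to SI: r = 4.981 Gm = 4.981e+09 m.
With v perpendicular to r, h = r · v.
h = 4.981e+09 · 30.83 m²/s ≈ 1.536e+11 m²/s.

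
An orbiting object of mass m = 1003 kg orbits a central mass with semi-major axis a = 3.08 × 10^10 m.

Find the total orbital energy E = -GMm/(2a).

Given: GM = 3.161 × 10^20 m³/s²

E = −GMm / (2a).
E = −3.161e+20 · 1003 / (2 · 3.08e+10) J ≈ -5.147e+12 J = -5.147 TJ.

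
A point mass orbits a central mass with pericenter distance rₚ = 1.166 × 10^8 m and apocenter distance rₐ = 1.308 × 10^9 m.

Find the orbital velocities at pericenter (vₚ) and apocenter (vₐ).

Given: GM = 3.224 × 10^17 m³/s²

Use the vis-viva equation v² = GM(2/r − 1/a) with a = (rₚ + rₐ)/2 = (1.166e+08 + 1.308e+09)/2 = 7.123e+08 m.
vₚ = √(GM · (2/rₚ − 1/a)) = √(3.224e+17 · (2/1.166e+08 − 1/7.123e+08)) m/s ≈ 7.126e+04 m/s = 71.26 km/s.
vₐ = √(GM · (2/rₐ − 1/a)) = √(3.224e+17 · (2/1.308e+09 − 1/7.123e+08)) m/s ≈ 6352 m/s = 6.352 km/s.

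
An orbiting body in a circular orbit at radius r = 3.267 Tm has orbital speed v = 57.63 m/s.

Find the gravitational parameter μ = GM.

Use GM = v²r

Convert to SI: r = 3.267 Tm = 3.267e+12 m.
For a circular orbit v² = GM/r, so GM = v² · r.
GM = (57.63)² · 3.267e+12 m³/s² ≈ 1.085e+16 m³/s² = 1.085 × 10^16 m³/s².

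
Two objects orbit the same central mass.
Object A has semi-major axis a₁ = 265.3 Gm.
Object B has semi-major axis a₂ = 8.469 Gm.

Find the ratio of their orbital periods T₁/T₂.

Convert to SI: a₁ = 265.3 Gm = 2.653e+11 m; a₂ = 8.469 Gm = 8.469e+09 m.
From Kepler's third law, (T₁/T₂)² = (a₁/a₂)³, so T₁/T₂ = (a₁/a₂)^(3/2).
a₁/a₂ = 2.653e+11 / 8.469e+09 = 31.326.
T₁/T₂ = (31.326)^(3/2) ≈ 175.3.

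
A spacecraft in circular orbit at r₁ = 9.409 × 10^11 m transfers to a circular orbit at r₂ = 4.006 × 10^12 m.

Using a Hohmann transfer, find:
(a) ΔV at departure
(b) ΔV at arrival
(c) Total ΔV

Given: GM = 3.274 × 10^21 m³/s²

Transfer semi-major axis: a_t = (r₁ + r₂)/2 = (9.409e+11 + 4.006e+12)/2 = 2.47345e+12 m.
Circular speeds: v₁ = √(GM/r₁) = 58988.5 m/s, v₂ = √(GM/r₂) = 28588 m/s.
Transfer speeds (vis-viva v² = GM(2/r − 1/a_t)): v₁ᵗ = 75070.9 m/s, v₂ᵗ = 17632.1 m/s.
(a) ΔV₁ = |v₁ᵗ − v₁| ≈ 1.608e+04 m/s = 16.08 km/s.
(b) ΔV₂ = |v₂ − v₂ᵗ| ≈ 1.096e+04 m/s = 10.96 km/s.
(c) ΔV_total = ΔV₁ + ΔV₂ ≈ 2.704e+04 m/s = 27.04 km/s.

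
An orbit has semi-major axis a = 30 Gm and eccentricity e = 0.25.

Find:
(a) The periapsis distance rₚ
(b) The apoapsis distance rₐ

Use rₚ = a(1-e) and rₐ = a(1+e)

Convert to SI: a = 30 Gm = 3e+10 m.
(a) rₚ = a(1 − e) = 3e+10 · (1 − 0.25) = 3e+10 · 0.75 ≈ 2.25e+10 m = 22.5 Gm.
(b) rₐ = a(1 + e) = 3e+10 · (1 + 0.25) = 3e+10 · 1.25 ≈ 3.75e+10 m = 37.5 Gm.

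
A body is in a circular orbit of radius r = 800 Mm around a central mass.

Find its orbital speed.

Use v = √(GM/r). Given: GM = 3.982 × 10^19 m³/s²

Convert to SI: r = 800 Mm = 8e+08 m.
For a circular orbit, gravity supplies the centripetal force, so v = √(GM / r).
v = √(3.982e+19 / 8e+08) m/s ≈ 2.231e+05 m/s = 223.1 km/s.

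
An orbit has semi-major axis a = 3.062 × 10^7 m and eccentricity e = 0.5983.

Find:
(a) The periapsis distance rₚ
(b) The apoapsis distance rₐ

(a) rₚ = a(1 − e) = 3.062e+07 · (1 − 0.5983) = 3.062e+07 · 0.4017 ≈ 1.23e+07 m = 1.23 × 10^7 m.
(b) rₐ = a(1 + e) = 3.062e+07 · (1 + 0.5983) = 3.062e+07 · 1.5983 ≈ 4.894e+07 m = 4.894 × 10^7 m.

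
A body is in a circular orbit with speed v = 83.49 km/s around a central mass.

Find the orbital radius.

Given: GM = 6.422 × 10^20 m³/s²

Convert to SI: v = 83.49 km/s = 83490 m/s.
For a circular orbit, v² = GM / r, so r = GM / v².
r = 6.422e+20 / (83490)² m ≈ 9.213e+10 m = 9.213 × 10^10 m.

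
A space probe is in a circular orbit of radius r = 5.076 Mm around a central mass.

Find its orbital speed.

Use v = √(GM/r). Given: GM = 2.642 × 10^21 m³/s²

Convert to SI: r = 5.076 Mm = 5.076e+06 m.
For a circular orbit, gravity supplies the centripetal force, so v = √(GM / r).
v = √(2.642e+21 / 5.076e+06) m/s ≈ 2.281e+07 m/s = 2.281e+04 km/s.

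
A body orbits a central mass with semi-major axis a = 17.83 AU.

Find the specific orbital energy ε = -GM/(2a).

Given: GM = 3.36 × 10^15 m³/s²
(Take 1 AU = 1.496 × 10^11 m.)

Convert to SI: a = 17.83 AU = 2.66737e+12 m.
ε = −GM / (2a).
ε = −3.36e+15 / (2 · 2.66737e+12) J/kg ≈ -629.8 J/kg = -629.8 J/kg.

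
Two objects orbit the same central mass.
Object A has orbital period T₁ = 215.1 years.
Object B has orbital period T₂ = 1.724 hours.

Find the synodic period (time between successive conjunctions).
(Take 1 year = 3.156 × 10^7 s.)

Convert to SI: T₁ = 215.1 years = 6.78856e+09 s; T₂ = 1.724 hours = 6206.4 s.
T_syn = |T₁ · T₂ / (T₁ − T₂)|.
T_syn = |6.78856e+09 · 6206.4 / (6.78856e+09 − 6206.4)| s ≈ 6206 s = 1.724 hours.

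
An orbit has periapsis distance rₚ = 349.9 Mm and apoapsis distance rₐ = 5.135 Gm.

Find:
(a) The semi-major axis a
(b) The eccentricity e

Convert to SI: rₚ = 349.9 Mm = 3.499e+08 m; rₐ = 5.135 Gm = 5.135e+09 m.
(a) a = (rₚ + rₐ) / 2 = (3.499e+08 + 5.135e+09) / 2 ≈ 2.742e+09 m = 2.742 Gm.
(b) e = (rₐ − rₚ) / (rₐ + rₚ) = (5.135e+09 − 3.499e+08) / (5.135e+09 + 3.499e+08) ≈ 0.8724.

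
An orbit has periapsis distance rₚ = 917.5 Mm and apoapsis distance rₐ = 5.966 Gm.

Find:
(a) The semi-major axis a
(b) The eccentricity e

Convert to SI: rₚ = 917.5 Mm = 9.175e+08 m; rₐ = 5.966 Gm = 5.966e+09 m.
(a) a = (rₚ + rₐ) / 2 = (9.175e+08 + 5.966e+09) / 2 ≈ 3.442e+09 m = 3.442 Gm.
(b) e = (rₐ − rₚ) / (rₐ + rₚ) = (5.966e+09 − 9.175e+08) / (5.966e+09 + 9.175e+08) ≈ 0.7334.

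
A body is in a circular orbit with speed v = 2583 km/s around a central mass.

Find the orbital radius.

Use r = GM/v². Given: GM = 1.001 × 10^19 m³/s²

Convert to SI: v = 2583 km/s = 2.583e+06 m/s.
For a circular orbit, v² = GM / r, so r = GM / v².
r = 1.001e+19 / (2.583e+06)² m ≈ 1.5e+06 m = 1.5 Mm.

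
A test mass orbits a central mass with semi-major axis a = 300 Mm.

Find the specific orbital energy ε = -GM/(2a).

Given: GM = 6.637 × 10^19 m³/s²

Convert to SI: a = 300 Mm = 3e+08 m.
ε = −GM / (2a).
ε = −6.637e+19 / (2 · 3e+08) J/kg ≈ -1.106e+11 J/kg = -110.6 GJ/kg.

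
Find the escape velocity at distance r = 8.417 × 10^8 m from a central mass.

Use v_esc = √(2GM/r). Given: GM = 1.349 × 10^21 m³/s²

Escape velocity comes from setting total energy to zero: ½v² − GM/r = 0 ⇒ v_esc = √(2GM / r).
v_esc = √(2 · 1.349e+21 / 8.417e+08) m/s ≈ 1.79e+06 m/s = 1790 km/s.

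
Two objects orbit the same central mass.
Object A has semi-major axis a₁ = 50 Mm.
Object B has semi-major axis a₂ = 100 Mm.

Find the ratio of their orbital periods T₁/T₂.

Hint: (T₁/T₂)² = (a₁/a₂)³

Convert to SI: a₁ = 50 Mm = 5e+07 m; a₂ = 100 Mm = 1e+08 m.
From Kepler's third law, (T₁/T₂)² = (a₁/a₂)³, so T₁/T₂ = (a₁/a₂)^(3/2).
a₁/a₂ = 5e+07 / 1e+08 = 0.5.
T₁/T₂ = (0.5)^(3/2) ≈ 0.3536.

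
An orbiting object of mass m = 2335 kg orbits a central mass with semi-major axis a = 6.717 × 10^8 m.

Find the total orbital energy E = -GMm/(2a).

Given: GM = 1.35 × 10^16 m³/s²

E = −GMm / (2a).
E = −1.35e+16 · 2335 / (2 · 6.717e+08) J ≈ -2.346e+10 J = -23.46 GJ.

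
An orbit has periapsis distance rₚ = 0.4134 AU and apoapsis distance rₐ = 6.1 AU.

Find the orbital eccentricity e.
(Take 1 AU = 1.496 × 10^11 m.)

Convert to SI: rₚ = 0.4134 AU = 6.18446e+10 m; rₐ = 6.1 AU = 9.1256e+11 m.
e = (rₐ − rₚ) / (rₐ + rₚ).
e = (9.1256e+11 − 6.18446e+10) / (9.1256e+11 + 6.18446e+10) = 8.50715e+11 / 9.74405e+11 ≈ 0.8731.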